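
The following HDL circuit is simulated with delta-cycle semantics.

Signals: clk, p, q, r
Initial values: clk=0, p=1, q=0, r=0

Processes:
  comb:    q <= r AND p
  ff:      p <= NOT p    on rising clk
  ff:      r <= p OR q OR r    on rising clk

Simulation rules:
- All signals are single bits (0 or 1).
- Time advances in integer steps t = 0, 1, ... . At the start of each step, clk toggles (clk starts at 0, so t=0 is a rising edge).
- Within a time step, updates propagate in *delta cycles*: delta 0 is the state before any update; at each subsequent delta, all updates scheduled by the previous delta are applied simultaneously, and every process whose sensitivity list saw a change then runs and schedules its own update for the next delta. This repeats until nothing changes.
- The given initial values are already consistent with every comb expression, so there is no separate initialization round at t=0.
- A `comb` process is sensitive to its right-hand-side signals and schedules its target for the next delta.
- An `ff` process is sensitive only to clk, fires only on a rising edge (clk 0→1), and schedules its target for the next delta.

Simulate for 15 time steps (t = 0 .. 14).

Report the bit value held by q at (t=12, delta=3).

[bits: clk,p,q,r]
t=0: Δ0=0100 Δ1=1100 Δ2=1001 | 2Δ
t=1: Δ0=1001 Δ1=0001 | 1Δ
t=2: Δ0=0001 Δ1=1001 Δ2=1101 Δ3=1111 | 3Δ
t=3: Δ0=1111 Δ1=0111 | 1Δ
t=4: Δ0=0111 Δ1=1111 Δ2=1011 Δ3=1001 | 3Δ
t=5: Δ0=1001 Δ1=0001 | 1Δ
t=6: Δ0=0001 Δ1=1001 Δ2=1101 Δ3=1111 | 3Δ
t=7: Δ0=1111 Δ1=0111 | 1Δ
t=8: Δ0=0111 Δ1=1111 Δ2=1011 Δ3=1001 | 3Δ
t=9: Δ0=1001 Δ1=0001 | 1Δ
t=10: Δ0=0001 Δ1=1001 Δ2=1101 Δ3=1111 | 3Δ
t=11: Δ0=1111 Δ1=0111 | 1Δ
t=12: Δ0=0111 Δ1=1111 Δ2=1011 Δ3=1001 | 3Δ
t=13: Δ0=1001 Δ1=0001 | 1Δ
t=14: Δ0=0001 Δ1=1001 Δ2=1101 Δ3=1111 | 3Δ

0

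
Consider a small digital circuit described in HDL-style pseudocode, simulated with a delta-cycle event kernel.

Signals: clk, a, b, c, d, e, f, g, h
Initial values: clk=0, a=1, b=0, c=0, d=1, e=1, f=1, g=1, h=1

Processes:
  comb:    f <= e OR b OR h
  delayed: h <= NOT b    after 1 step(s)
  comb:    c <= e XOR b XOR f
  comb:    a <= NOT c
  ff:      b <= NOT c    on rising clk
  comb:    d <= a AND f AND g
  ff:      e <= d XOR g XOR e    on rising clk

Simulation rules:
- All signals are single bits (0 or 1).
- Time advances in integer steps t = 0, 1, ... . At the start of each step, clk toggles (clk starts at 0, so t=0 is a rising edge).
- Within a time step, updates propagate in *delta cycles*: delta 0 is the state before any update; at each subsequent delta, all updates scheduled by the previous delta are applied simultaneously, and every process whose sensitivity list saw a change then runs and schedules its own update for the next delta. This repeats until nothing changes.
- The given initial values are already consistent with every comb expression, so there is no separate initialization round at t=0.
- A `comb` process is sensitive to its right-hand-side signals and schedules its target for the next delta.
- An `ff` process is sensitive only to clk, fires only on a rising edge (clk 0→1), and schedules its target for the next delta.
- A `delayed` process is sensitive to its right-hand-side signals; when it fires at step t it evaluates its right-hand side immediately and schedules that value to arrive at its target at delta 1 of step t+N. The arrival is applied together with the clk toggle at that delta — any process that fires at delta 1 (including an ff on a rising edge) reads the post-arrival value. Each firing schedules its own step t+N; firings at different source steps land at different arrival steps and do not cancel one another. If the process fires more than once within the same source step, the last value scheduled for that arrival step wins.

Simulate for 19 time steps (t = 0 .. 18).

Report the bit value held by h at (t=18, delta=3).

1

t0.Δ0 b=0 a=1 f=1 clk=0 e=1 g=1 h=1 d=1 c=0
t0.Δ1 b=0 a=1 f=1 clk=1 e=1 g=1 h=1 d=1 c=0
t0.Δ2 b=1 a=1 f=1 clk=1 e=1 g=1 h=1 d=1 c=0
t0.Δ3 b=1 a=1 f=1 clk=1 e=1 g=1 h=1 d=1 c=1
t0.Δ4 b=1 a=0 f=1 clk=1 e=1 g=1 h=1 d=1 c=1
t0.Δ5 b=1 a=0 f=1 clk=1 e=1 g=1 h=1 d=0 c=1
t1.Δ0 b=1 a=0 f=1 clk=1 e=1 g=1 h=1 d=0 c=1
t1.Δ1 b=1 a=0 f=1 clk=0 e=1 g=1 h=0 d=0 c=1
t2.Δ0 b=1 a=0 f=1 clk=0 e=1 g=1 h=0 d=0 c=1
t2.Δ1 b=1 a=0 f=1 clk=1 e=1 g=1 h=0 d=0 c=1
t2.Δ2 b=0 a=0 f=1 clk=1 e=0 g=1 h=0 d=0 c=1
t2.Δ3 b=0 a=0 f=0 clk=1 e=0 g=1 h=0 d=0 c=1
t2.Δ4 b=0 a=0 f=0 clk=1 e=0 g=1 h=0 d=0 c=0
t2.Δ5 b=0 a=1 f=0 clk=1 e=0 g=1 h=0 d=0 c=0
t3.Δ0 b=0 a=1 f=0 clk=1 e=0 g=1 h=0 d=0 c=0
t3.Δ1 b=0 a=1 f=0 clk=0 e=0 g=1 h=1 d=0 c=0
t3.Δ2 b=0 a=1 f=1 clk=0 e=0 g=1 h=1 d=0 c=0
t3.Δ3 b=0 a=1 f=1 clk=0 e=0 g=1 h=1 d=1 c=1
t3.Δ4 b=0 a=0 f=1 clk=0 e=0 g=1 h=1 d=1 c=1
t3.Δ5 b=0 a=0 f=1 clk=0 e=0 g=1 h=1 d=0 c=1
t4.Δ0 b=0 a=0 f=1 clk=0 e=0 g=1 h=1 d=0 c=1
t4.Δ1 b=0 a=0 f=1 clk=1 e=0 g=1 h=1 d=0 c=1
t4.Δ2 b=0 a=0 f=1 clk=1 e=1 g=1 h=1 d=0 c=1
t4.Δ3 b=0 a=0 f=1 clk=1 e=1 g=1 h=1 d=0 c=0
t4.Δ4 b=0 a=1 f=1 clk=1 e=1 g=1 h=1 d=0 c=0
t4.Δ5 b=0 a=1 f=1 clk=1 e=1 g=1 h=1 d=1 c=0
t5.Δ0 b=0 a=1 f=1 clk=1 e=1 g=1 h=1 d=1 c=0
t5.Δ1 b=0 a=1 f=1 clk=0 e=1 g=1 h=1 d=1 c=0
t6.Δ0 b=0 a=1 f=1 clk=0 e=1 g=1 h=1 d=1 c=0
t6.Δ1 b=0 a=1 f=1 clk=1 e=1 g=1 h=1 d=1 c=0
t6.Δ2 b=1 a=1 f=1 clk=1 e=1 g=1 h=1 d=1 c=0
t6.Δ3 b=1 a=1 f=1 clk=1 e=1 g=1 h=1 d=1 c=1
t6.Δ4 b=1 a=0 f=1 clk=1 e=1 g=1 h=1 d=1 c=1
t6.Δ5 b=1 a=0 f=1 clk=1 e=1 g=1 h=1 d=0 c=1
t7.Δ0 b=1 a=0 f=1 clk=1 e=1 g=1 h=1 d=0 c=1
t7.Δ1 b=1 a=0 f=1 clk=0 e=1 g=1 h=0 d=0 c=1
t8.Δ0 b=1 a=0 f=1 clk=0 e=1 g=1 h=0 d=0 c=1
t8.Δ1 b=1 a=0 f=1 clk=1 e=1 g=1 h=0 d=0 c=1
t8.Δ2 b=0 a=0 f=1 clk=1 e=0 g=1 h=0 d=0 c=1
t8.Δ3 b=0 a=0 f=0 clk=1 e=0 g=1 h=0 d=0 c=1
t8.Δ4 b=0 a=0 f=0 clk=1 e=0 g=1 h=0 d=0 c=0
t8.Δ5 b=0 a=1 f=0 clk=1 e=0 g=1 h=0 d=0 c=0
t9.Δ0 b=0 a=1 f=0 clk=1 e=0 g=1 h=0 d=0 c=0
t9.Δ1 b=0 a=1 f=0 clk=0 e=0 g=1 h=1 d=0 c=0
t9.Δ2 b=0 a=1 f=1 clk=0 e=0 g=1 h=1 d=0 c=0
t9.Δ3 b=0 a=1 f=1 clk=0 e=0 g=1 h=1 d=1 c=1
t9.Δ4 b=0 a=0 f=1 clk=0 e=0 g=1 h=1 d=1 c=1
t9.Δ5 b=0 a=0 f=1 clk=0 e=0 g=1 h=1 d=0 c=1
t10.Δ0 b=0 a=0 f=1 clk=0 e=0 g=1 h=1 d=0 c=1
t10.Δ1 b=0 a=0 f=1 clk=1 e=0 g=1 h=1 d=0 c=1
t10.Δ2 b=0 a=0 f=1 clk=1 e=1 g=1 h=1 d=0 c=1
t10.Δ3 b=0 a=0 f=1 clk=1 e=1 g=1 h=1 d=0 c=0
t10.Δ4 b=0 a=1 f=1 clk=1 e=1 g=1 h=1 d=0 c=0
t10.Δ5 b=0 a=1 f=1 clk=1 e=1 g=1 h=1 d=1 c=0
t11.Δ0 b=0 a=1 f=1 clk=1 e=1 g=1 h=1 d=1 c=0
t11.Δ1 b=0 a=1 f=1 clk=0 e=1 g=1 h=1 d=1 c=0
t12.Δ0 b=0 a=1 f=1 clk=0 e=1 g=1 h=1 d=1 c=0
t12.Δ1 b=0 a=1 f=1 clk=1 e=1 g=1 h=1 d=1 c=0
t12.Δ2 b=1 a=1 f=1 clk=1 e=1 g=1 h=1 d=1 c=0
t12.Δ3 b=1 a=1 f=1 clk=1 e=1 g=1 h=1 d=1 c=1
t12.Δ4 b=1 a=0 f=1 clk=1 e=1 g=1 h=1 d=1 c=1
t12.Δ5 b=1 a=0 f=1 clk=1 e=1 g=1 h=1 d=0 c=1
t13.Δ0 b=1 a=0 f=1 clk=1 e=1 g=1 h=1 d=0 c=1
t13.Δ1 b=1 a=0 f=1 clk=0 e=1 g=1 h=0 d=0 c=1
t14.Δ0 b=1 a=0 f=1 clk=0 e=1 g=1 h=0 d=0 c=1
t14.Δ1 b=1 a=0 f=1 clk=1 e=1 g=1 h=0 d=0 c=1
t14.Δ2 b=0 a=0 f=1 clk=1 e=0 g=1 h=0 d=0 c=1
t14.Δ3 b=0 a=0 f=0 clk=1 e=0 g=1 h=0 d=0 c=1
t14.Δ4 b=0 a=0 f=0 clk=1 e=0 g=1 h=0 d=0 c=0
t14.Δ5 b=0 a=1 f=0 clk=1 e=0 g=1 h=0 d=0 c=0
t15.Δ0 b=0 a=1 f=0 clk=1 e=0 g=1 h=0 d=0 c=0
t15.Δ1 b=0 a=1 f=0 clk=0 e=0 g=1 h=1 d=0 c=0
t15.Δ2 b=0 a=1 f=1 clk=0 e=0 g=1 h=1 d=0 c=0
t15.Δ3 b=0 a=1 f=1 clk=0 e=0 g=1 h=1 d=1 c=1
t15.Δ4 b=0 a=0 f=1 clk=0 e=0 g=1 h=1 d=1 c=1
t15.Δ5 b=0 a=0 f=1 clk=0 e=0 g=1 h=1 d=0 c=1
t16.Δ0 b=0 a=0 f=1 clk=0 e=0 g=1 h=1 d=0 c=1
t16.Δ1 b=0 a=0 f=1 clk=1 e=0 g=1 h=1 d=0 c=1
t16.Δ2 b=0 a=0 f=1 clk=1 e=1 g=1 h=1 d=0 c=1
t16.Δ3 b=0 a=0 f=1 clk=1 e=1 g=1 h=1 d=0 c=0
t16.Δ4 b=0 a=1 f=1 clk=1 e=1 g=1 h=1 d=0 c=0
t16.Δ5 b=0 a=1 f=1 clk=1 e=1 g=1 h=1 d=1 c=0
t17.Δ0 b=0 a=1 f=1 clk=1 e=1 g=1 h=1 d=1 c=0
t17.Δ1 b=0 a=1 f=1 clk=0 e=1 g=1 h=1 d=1 c=0
t18.Δ0 b=0 a=1 f=1 clk=0 e=1 g=1 h=1 d=1 c=0
t18.Δ1 b=0 a=1 f=1 clk=1 e=1 g=1 h=1 d=1 c=0
t18.Δ2 b=1 a=1 f=1 clk=1 e=1 g=1 h=1 d=1 c=0
t18.Δ3 b=1 a=1 f=1 clk=1 e=1 g=1 h=1 d=1 c=1
t18.Δ4 b=1 a=0 f=1 clk=1 e=1 g=1 h=1 d=1 c=1
t18.Δ5 b=1 a=0 f=1 clk=1 e=1 g=1 h=1 d=0 c=1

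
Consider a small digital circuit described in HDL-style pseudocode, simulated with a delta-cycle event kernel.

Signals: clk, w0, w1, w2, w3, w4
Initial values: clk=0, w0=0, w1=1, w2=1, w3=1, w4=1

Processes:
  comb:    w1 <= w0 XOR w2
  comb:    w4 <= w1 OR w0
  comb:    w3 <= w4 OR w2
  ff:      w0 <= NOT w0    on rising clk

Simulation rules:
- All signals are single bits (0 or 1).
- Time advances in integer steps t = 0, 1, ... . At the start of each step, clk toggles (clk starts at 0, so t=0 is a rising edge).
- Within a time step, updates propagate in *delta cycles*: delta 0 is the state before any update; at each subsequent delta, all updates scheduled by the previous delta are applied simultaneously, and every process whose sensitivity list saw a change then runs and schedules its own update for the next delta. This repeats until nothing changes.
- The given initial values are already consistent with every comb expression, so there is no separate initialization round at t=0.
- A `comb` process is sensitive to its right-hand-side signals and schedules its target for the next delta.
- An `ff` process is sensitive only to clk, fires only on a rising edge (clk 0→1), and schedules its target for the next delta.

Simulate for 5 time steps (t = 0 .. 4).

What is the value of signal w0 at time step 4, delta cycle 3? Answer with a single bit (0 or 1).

1

t0.Δ0 clk=0 w0=0 w4=1 w1=1 w2=1 w3=1
t0.Δ1 clk=1 w0=0 w4=1 w1=1 w2=1 w3=1
t0.Δ2 clk=1 w0=1 w4=1 w1=1 w2=1 w3=1
t0.Δ3 clk=1 w0=1 w4=1 w1=0 w2=1 w3=1
t1.Δ0 clk=1 w0=1 w4=1 w1=0 w2=1 w3=1
t1.Δ1 clk=0 w0=1 w4=1 w1=0 w2=1 w3=1
t2.Δ0 clk=0 w0=1 w4=1 w1=0 w2=1 w3=1
t2.Δ1 clk=1 w0=1 w4=1 w1=0 w2=1 w3=1
t2.Δ2 clk=1 w0=0 w4=1 w1=0 w2=1 w3=1
t2.Δ3 clk=1 w0=0 w4=0 w1=1 w2=1 w3=1
t2.Δ4 clk=1 w0=0 w4=1 w1=1 w2=1 w3=1
t3.Δ0 clk=1 w0=0 w4=1 w1=1 w2=1 w3=1
t3.Δ1 clk=0 w0=0 w4=1 w1=1 w2=1 w3=1
t4.Δ0 clk=0 w0=0 w4=1 w1=1 w2=1 w3=1
t4.Δ1 clk=1 w0=0 w4=1 w1=1 w2=1 w3=1
t4.Δ2 clk=1 w0=1 w4=1 w1=1 w2=1 w3=1
t4.Δ3 clk=1 w0=1 w4=1 w1=0 w2=1 w3=1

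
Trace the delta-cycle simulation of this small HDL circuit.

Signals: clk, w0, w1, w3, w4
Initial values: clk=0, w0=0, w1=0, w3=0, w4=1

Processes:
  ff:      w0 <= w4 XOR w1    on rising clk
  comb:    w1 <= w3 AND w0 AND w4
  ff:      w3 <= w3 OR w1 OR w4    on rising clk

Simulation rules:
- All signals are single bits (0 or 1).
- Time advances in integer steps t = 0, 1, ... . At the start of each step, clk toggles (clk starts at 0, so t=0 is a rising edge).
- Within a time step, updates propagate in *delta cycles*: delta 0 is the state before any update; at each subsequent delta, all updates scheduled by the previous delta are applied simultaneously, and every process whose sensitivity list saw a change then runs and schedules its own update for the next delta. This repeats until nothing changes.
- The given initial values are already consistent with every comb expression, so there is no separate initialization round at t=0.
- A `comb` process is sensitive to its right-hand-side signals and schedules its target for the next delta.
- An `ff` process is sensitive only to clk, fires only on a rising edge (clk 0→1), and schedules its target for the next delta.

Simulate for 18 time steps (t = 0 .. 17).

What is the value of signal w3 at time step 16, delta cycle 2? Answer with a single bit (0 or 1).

t=0 Δ0: clk=0 w1=0 w3=0 w4=1 w0=0
  Δ1: clk:0→1
  Δ2: w3:0→1, w0:0→1
  Δ3: w1:0→1
  (3Δ to stable)
t=1 Δ0: clk=1 w1=1 w3=1 w4=1 w0=1
  Δ1: clk:1→0
  (1Δ to stable)
t=2 Δ0: clk=0 w1=1 w3=1 w4=1 w0=1
  Δ1: clk:0→1
  Δ2: w0:1→0
  Δ3: w1:1→0
  (3Δ to stable)
t=3 Δ0: clk=1 w1=0 w3=1 w4=1 w0=0
  Δ1: clk:1→0
  (1Δ to stable)
t=4 Δ0: clk=0 w1=0 w3=1 w4=1 w0=0
  Δ1: clk:0→1
  Δ2: w0:0→1
  Δ3: w1:0→1
  (3Δ to stable)
t=5 Δ0: clk=1 w1=1 w3=1 w4=1 w0=1
  Δ1: clk:1→0
  (1Δ to stable)
t=6 Δ0: clk=0 w1=1 w3=1 w4=1 w0=1
  Δ1: clk:0→1
  Δ2: w0:1→0
  Δ3: w1:1→0
  (3Δ to stable)
t=7 Δ0: clk=1 w1=0 w3=1 w4=1 w0=0
  Δ1: clk:1→0
  (1Δ to stable)
t=8 Δ0: clk=0 w1=0 w3=1 w4=1 w0=0
  Δ1: clk:0→1
  Δ2: w0:0→1
  Δ3: w1:0→1
  (3Δ to stable)
t=9 Δ0: clk=1 w1=1 w3=1 w4=1 w0=1
  Δ1: clk:1→0
  (1Δ to stable)
t=10 Δ0: clk=0 w1=1 w3=1 w4=1 w0=1
  Δ1: clk:0→1
  Δ2: w0:1→0
  Δ3: w1:1→0
  (3Δ to stable)
t=11 Δ0: clk=1 w1=0 w3=1 w4=1 w0=0
  Δ1: clk:1→0
  (1Δ to stable)
t=12 Δ0: clk=0 w1=0 w3=1 w4=1 w0=0
  Δ1: clk:0→1
  Δ2: w0:0→1
  Δ3: w1:0→1
  (3Δ to stable)
t=13 Δ0: clk=1 w1=1 w3=1 w4=1 w0=1
  Δ1: clk:1→0
  (1Δ to stable)
t=14 Δ0: clk=0 w1=1 w3=1 w4=1 w0=1
  Δ1: clk:0→1
  Δ2: w0:1→0
  Δ3: w1:1→0
  (3Δ to stable)
t=15 Δ0: clk=1 w1=0 w3=1 w4=1 w0=0
  Δ1: clk:1→0
  (1Δ to stable)
t=16 Δ0: clk=0 w1=0 w3=1 w4=1 w0=0
  Δ1: clk:0→1
  Δ2: w0:0→1
  Δ3: w1:0→1
  (3Δ to stable)
t=17 Δ0: clk=1 w1=1 w3=1 w4=1 w0=1
  Δ1: clk:1→0
  (1Δ to stable)

1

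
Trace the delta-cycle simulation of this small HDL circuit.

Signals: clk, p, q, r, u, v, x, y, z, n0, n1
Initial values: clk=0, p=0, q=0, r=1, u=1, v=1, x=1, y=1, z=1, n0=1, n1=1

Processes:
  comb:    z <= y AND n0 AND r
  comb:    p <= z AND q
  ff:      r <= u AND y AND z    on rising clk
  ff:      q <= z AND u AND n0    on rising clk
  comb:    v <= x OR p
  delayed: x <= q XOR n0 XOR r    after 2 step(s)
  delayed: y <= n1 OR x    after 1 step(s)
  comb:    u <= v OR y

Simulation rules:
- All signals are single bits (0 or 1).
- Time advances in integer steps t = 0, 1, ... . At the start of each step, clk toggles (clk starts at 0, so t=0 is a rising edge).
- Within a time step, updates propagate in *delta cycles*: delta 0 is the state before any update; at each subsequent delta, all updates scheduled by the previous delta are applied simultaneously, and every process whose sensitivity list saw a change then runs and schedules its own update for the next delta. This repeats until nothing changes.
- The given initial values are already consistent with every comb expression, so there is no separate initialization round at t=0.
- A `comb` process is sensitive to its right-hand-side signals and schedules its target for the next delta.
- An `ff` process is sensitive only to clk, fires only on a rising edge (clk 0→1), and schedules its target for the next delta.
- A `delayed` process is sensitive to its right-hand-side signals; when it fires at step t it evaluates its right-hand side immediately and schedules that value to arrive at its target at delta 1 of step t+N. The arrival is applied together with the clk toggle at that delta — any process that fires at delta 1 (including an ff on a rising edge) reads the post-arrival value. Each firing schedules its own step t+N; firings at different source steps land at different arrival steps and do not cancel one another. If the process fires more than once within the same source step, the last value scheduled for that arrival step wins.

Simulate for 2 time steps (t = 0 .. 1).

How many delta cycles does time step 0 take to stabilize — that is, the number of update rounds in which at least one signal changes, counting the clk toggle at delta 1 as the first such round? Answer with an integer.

[bits: v,x,y,q,n1,clk,r,z,n0,p,u]
t=0: Δ0=11101011101 Δ1=11101111101 Δ2=11111111101 Δ3=11111111111 | 3Δ
t=1: Δ0=11111111111 Δ1=11111011111 | 1Δ

3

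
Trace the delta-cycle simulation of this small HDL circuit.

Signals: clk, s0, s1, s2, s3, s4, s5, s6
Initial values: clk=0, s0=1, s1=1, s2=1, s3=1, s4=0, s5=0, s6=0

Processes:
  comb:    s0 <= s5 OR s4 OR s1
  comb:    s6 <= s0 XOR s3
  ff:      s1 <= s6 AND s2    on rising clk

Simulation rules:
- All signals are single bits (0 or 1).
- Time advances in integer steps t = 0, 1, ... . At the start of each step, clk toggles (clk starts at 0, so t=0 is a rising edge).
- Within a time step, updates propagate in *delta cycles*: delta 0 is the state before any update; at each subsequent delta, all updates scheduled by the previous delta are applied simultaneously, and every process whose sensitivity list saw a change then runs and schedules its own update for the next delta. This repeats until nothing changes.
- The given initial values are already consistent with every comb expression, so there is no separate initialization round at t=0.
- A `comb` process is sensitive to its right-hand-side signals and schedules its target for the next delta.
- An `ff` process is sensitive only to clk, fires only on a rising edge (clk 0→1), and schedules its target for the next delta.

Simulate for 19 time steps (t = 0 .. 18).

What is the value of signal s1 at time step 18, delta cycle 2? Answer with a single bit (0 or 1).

1

t0.Δ0 s2=1 s4=0 s1=1 s3=1 clk=0 s6=0 s0=1 s5=0
t0.Δ1 s2=1 s4=0 s1=1 s3=1 clk=1 s6=0 s0=1 s5=0
t0.Δ2 s2=1 s4=0 s1=0 s3=1 clk=1 s6=0 s0=1 s5=0
t0.Δ3 s2=1 s4=0 s1=0 s3=1 clk=1 s6=0 s0=0 s5=0
t0.Δ4 s2=1 s4=0 s1=0 s3=1 clk=1 s6=1 s0=0 s5=0
t1.Δ0 s2=1 s4=0 s1=0 s3=1 clk=1 s6=1 s0=0 s5=0
t1.Δ1 s2=1 s4=0 s1=0 s3=1 clk=0 s6=1 s0=0 s5=0
t2.Δ0 s2=1 s4=0 s1=0 s3=1 clk=0 s6=1 s0=0 s5=0
t2.Δ1 s2=1 s4=0 s1=0 s3=1 clk=1 s6=1 s0=0 s5=0
t2.Δ2 s2=1 s4=0 s1=1 s3=1 clk=1 s6=1 s0=0 s5=0
t2.Δ3 s2=1 s4=0 s1=1 s3=1 clk=1 s6=1 s0=1 s5=0
t2.Δ4 s2=1 s4=0 s1=1 s3=1 clk=1 s6=0 s0=1 s5=0
t3.Δ0 s2=1 s4=0 s1=1 s3=1 clk=1 s6=0 s0=1 s5=0
t3.Δ1 s2=1 s4=0 s1=1 s3=1 clk=0 s6=0 s0=1 s5=0
t4.Δ0 s2=1 s4=0 s1=1 s3=1 clk=0 s6=0 s0=1 s5=0
t4.Δ1 s2=1 s4=0 s1=1 s3=1 clk=1 s6=0 s0=1 s5=0
t4.Δ2 s2=1 s4=0 s1=0 s3=1 clk=1 s6=0 s0=1 s5=0
t4.Δ3 s2=1 s4=0 s1=0 s3=1 clk=1 s6=0 s0=0 s5=0
t4.Δ4 s2=1 s4=0 s1=0 s3=1 clk=1 s6=1 s0=0 s5=0
t5.Δ0 s2=1 s4=0 s1=0 s3=1 clk=1 s6=1 s0=0 s5=0
t5.Δ1 s2=1 s4=0 s1=0 s3=1 clk=0 s6=1 s0=0 s5=0
t6.Δ0 s2=1 s4=0 s1=0 s3=1 clk=0 s6=1 s0=0 s5=0
t6.Δ1 s2=1 s4=0 s1=0 s3=1 clk=1 s6=1 s0=0 s5=0
t6.Δ2 s2=1 s4=0 s1=1 s3=1 clk=1 s6=1 s0=0 s5=0
t6.Δ3 s2=1 s4=0 s1=1 s3=1 clk=1 s6=1 s0=1 s5=0
t6.Δ4 s2=1 s4=0 s1=1 s3=1 clk=1 s6=0 s0=1 s5=0
t7.Δ0 s2=1 s4=0 s1=1 s3=1 clk=1 s6=0 s0=1 s5=0
t7.Δ1 s2=1 s4=0 s1=1 s3=1 clk=0 s6=0 s0=1 s5=0
t8.Δ0 s2=1 s4=0 s1=1 s3=1 clk=0 s6=0 s0=1 s5=0
t8.Δ1 s2=1 s4=0 s1=1 s3=1 clk=1 s6=0 s0=1 s5=0
t8.Δ2 s2=1 s4=0 s1=0 s3=1 clk=1 s6=0 s0=1 s5=0
t8.Δ3 s2=1 s4=0 s1=0 s3=1 clk=1 s6=0 s0=0 s5=0
t8.Δ4 s2=1 s4=0 s1=0 s3=1 clk=1 s6=1 s0=0 s5=0
t9.Δ0 s2=1 s4=0 s1=0 s3=1 clk=1 s6=1 s0=0 s5=0
t9.Δ1 s2=1 s4=0 s1=0 s3=1 clk=0 s6=1 s0=0 s5=0
t10.Δ0 s2=1 s4=0 s1=0 s3=1 clk=0 s6=1 s0=0 s5=0
t10.Δ1 s2=1 s4=0 s1=0 s3=1 clk=1 s6=1 s0=0 s5=0
t10.Δ2 s2=1 s4=0 s1=1 s3=1 clk=1 s6=1 s0=0 s5=0
t10.Δ3 s2=1 s4=0 s1=1 s3=1 clk=1 s6=1 s0=1 s5=0
t10.Δ4 s2=1 s4=0 s1=1 s3=1 clk=1 s6=0 s0=1 s5=0
t11.Δ0 s2=1 s4=0 s1=1 s3=1 clk=1 s6=0 s0=1 s5=0
t11.Δ1 s2=1 s4=0 s1=1 s3=1 clk=0 s6=0 s0=1 s5=0
t12.Δ0 s2=1 s4=0 s1=1 s3=1 clk=0 s6=0 s0=1 s5=0
t12.Δ1 s2=1 s4=0 s1=1 s3=1 clk=1 s6=0 s0=1 s5=0
t12.Δ2 s2=1 s4=0 s1=0 s3=1 clk=1 s6=0 s0=1 s5=0
t12.Δ3 s2=1 s4=0 s1=0 s3=1 clk=1 s6=0 s0=0 s5=0
t12.Δ4 s2=1 s4=0 s1=0 s3=1 clk=1 s6=1 s0=0 s5=0
t13.Δ0 s2=1 s4=0 s1=0 s3=1 clk=1 s6=1 s0=0 s5=0
t13.Δ1 s2=1 s4=0 s1=0 s3=1 clk=0 s6=1 s0=0 s5=0
t14.Δ0 s2=1 s4=0 s1=0 s3=1 clk=0 s6=1 s0=0 s5=0
t14.Δ1 s2=1 s4=0 s1=0 s3=1 clk=1 s6=1 s0=0 s5=0
t14.Δ2 s2=1 s4=0 s1=1 s3=1 clk=1 s6=1 s0=0 s5=0
t14.Δ3 s2=1 s4=0 s1=1 s3=1 clk=1 s6=1 s0=1 s5=0
t14.Δ4 s2=1 s4=0 s1=1 s3=1 clk=1 s6=0 s0=1 s5=0
t15.Δ0 s2=1 s4=0 s1=1 s3=1 clk=1 s6=0 s0=1 s5=0
t15.Δ1 s2=1 s4=0 s1=1 s3=1 clk=0 s6=0 s0=1 s5=0
t16.Δ0 s2=1 s4=0 s1=1 s3=1 clk=0 s6=0 s0=1 s5=0
t16.Δ1 s2=1 s4=0 s1=1 s3=1 clk=1 s6=0 s0=1 s5=0
t16.Δ2 s2=1 s4=0 s1=0 s3=1 clk=1 s6=0 s0=1 s5=0
t16.Δ3 s2=1 s4=0 s1=0 s3=1 clk=1 s6=0 s0=0 s5=0
t16.Δ4 s2=1 s4=0 s1=0 s3=1 clk=1 s6=1 s0=0 s5=0
t17.Δ0 s2=1 s4=0 s1=0 s3=1 clk=1 s6=1 s0=0 s5=0
t17.Δ1 s2=1 s4=0 s1=0 s3=1 clk=0 s6=1 s0=0 s5=0
t18.Δ0 s2=1 s4=0 s1=0 s3=1 clk=0 s6=1 s0=0 s5=0
t18.Δ1 s2=1 s4=0 s1=0 s3=1 clk=1 s6=1 s0=0 s5=0
t18.Δ2 s2=1 s4=0 s1=1 s3=1 clk=1 s6=1 s0=0 s5=0
t18.Δ3 s2=1 s4=0 s1=1 s3=1 clk=1 s6=1 s0=1 s5=0
t18.Δ4 s2=1 s4=0 s1=1 s3=1 clk=1 s6=0 s0=1 s5=0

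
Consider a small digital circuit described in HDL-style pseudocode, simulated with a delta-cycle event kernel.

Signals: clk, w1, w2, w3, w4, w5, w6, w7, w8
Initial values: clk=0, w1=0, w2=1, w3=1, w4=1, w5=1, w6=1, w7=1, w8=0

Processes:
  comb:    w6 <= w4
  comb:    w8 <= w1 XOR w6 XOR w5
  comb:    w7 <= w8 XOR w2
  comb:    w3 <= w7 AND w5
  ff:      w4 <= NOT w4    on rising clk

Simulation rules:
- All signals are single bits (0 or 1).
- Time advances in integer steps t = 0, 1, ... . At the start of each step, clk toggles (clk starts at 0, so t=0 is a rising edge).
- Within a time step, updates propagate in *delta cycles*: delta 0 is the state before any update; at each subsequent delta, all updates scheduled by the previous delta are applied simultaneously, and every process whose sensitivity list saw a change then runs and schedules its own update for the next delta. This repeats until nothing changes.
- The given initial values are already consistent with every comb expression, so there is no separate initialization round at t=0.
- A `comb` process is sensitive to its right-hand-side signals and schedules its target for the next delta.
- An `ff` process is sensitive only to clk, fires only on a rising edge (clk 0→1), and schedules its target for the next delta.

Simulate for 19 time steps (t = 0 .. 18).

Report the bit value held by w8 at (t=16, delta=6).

[bits: w1,w7,w5,w8,w6,w4,w2,w3,clk]
t=0: Δ0=011011110 Δ1=011011111 Δ2=011010111 Δ3=011000111 Δ4=011100111 Δ5=001100111 Δ6=001100101 | 6Δ
t=1: Δ0=001100101 Δ1=001100100 | 1Δ
t=2: Δ0=001100100 Δ1=001100101 Δ2=001101101 Δ3=001111101 Δ4=001011101 Δ5=011011101 Δ6=011011111 | 6Δ
t=3: Δ0=011011111 Δ1=011011110 | 1Δ
t=4: Δ0=011011110 Δ1=011011111 Δ2=011010111 Δ3=011000111 Δ4=011100111 Δ5=001100111 Δ6=001100101 | 6Δ
t=5: Δ0=001100101 Δ1=001100100 | 1Δ
t=6: Δ0=001100100 Δ1=001100101 Δ2=001101101 Δ3=001111101 Δ4=001011101 Δ5=011011101 Δ6=011011111 | 6Δ
t=7: Δ0=011011111 Δ1=011011110 | 1Δ
t=8: Δ0=011011110 Δ1=011011111 Δ2=011010111 Δ3=011000111 Δ4=011100111 Δ5=001100111 Δ6=001100101 | 6Δ
t=9: Δ0=001100101 Δ1=001100100 | 1Δ
t=10: Δ0=001100100 Δ1=001100101 Δ2=001101101 Δ3=001111101 Δ4=001011101 Δ5=011011101 Δ6=011011111 | 6Δ
t=11: Δ0=011011111 Δ1=011011110 | 1Δ
t=12: Δ0=011011110 Δ1=011011111 Δ2=011010111 Δ3=011000111 Δ4=011100111 Δ5=001100111 Δ6=001100101 | 6Δ
t=13: Δ0=001100101 Δ1=001100100 | 1Δ
t=14: Δ0=001100100 Δ1=001100101 Δ2=001101101 Δ3=001111101 Δ4=001011101 Δ5=011011101 Δ6=011011111 | 6Δ
t=15: Δ0=011011111 Δ1=011011110 | 1Δ
t=16: Δ0=011011110 Δ1=011011111 Δ2=011010111 Δ3=011000111 Δ4=011100111 Δ5=001100111 Δ6=001100101 | 6Δ
t=17: Δ0=001100101 Δ1=001100100 | 1Δ
t=18: Δ0=001100100 Δ1=001100101 Δ2=001101101 Δ3=001111101 Δ4=001011101 Δ5=011011101 Δ6=011011111 | 6Δ

1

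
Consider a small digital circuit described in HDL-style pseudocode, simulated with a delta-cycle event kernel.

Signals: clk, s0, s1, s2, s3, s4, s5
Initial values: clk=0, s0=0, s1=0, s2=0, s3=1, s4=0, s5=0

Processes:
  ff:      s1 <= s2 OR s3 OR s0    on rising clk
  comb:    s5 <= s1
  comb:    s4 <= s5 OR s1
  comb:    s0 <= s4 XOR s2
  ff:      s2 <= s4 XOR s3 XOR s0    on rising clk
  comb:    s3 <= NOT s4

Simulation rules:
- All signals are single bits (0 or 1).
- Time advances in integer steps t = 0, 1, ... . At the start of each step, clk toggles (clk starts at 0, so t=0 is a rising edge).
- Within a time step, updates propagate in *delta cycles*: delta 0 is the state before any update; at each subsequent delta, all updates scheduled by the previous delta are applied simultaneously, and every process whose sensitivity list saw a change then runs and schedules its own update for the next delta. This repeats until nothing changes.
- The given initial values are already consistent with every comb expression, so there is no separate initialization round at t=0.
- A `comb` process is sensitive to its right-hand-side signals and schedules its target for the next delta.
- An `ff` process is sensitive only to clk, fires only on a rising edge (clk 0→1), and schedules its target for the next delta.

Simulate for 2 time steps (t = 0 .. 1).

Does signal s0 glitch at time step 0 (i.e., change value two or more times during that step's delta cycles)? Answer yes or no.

yes

t=0 Δ0: s2=0 s1=0 s4=0 s5=0 s3=1 s0=0 clk=0
  Δ1: clk:0→1
  Δ2: s2:0→1, s1:0→1
  Δ3: s4:0→1, s5:0→1, s0:0→1
  Δ4: s3:1→0, s0:1→0
  (4Δ to stable)
t=1 Δ0: s2=1 s1=1 s4=1 s5=1 s3=0 s0=0 clk=1
  Δ1: clk:1→0
  (1Δ to stable)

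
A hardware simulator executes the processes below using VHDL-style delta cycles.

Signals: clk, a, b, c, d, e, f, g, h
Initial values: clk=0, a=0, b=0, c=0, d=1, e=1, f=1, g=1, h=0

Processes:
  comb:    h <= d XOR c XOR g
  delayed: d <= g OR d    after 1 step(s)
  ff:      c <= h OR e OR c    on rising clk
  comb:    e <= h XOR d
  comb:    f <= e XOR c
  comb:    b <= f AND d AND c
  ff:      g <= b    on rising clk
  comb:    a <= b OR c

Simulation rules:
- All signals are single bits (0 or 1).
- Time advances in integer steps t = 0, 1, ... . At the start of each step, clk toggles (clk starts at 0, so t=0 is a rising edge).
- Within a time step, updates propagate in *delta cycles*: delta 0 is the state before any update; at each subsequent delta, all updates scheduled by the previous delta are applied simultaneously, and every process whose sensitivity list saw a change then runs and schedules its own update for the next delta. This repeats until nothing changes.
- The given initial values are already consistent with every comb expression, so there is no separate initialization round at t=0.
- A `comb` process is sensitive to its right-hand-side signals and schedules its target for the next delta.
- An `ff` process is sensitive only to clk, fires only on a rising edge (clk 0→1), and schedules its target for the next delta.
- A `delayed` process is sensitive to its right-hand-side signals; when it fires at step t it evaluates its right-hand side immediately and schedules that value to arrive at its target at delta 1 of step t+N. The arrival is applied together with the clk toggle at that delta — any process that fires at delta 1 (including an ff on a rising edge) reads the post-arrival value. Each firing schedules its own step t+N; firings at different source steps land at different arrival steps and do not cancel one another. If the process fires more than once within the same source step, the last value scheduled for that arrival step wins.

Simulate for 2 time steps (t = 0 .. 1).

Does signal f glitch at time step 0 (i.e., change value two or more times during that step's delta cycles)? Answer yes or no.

t0.Δ0 e=1 a=0 h=0 c=0 g=1 d=1 b=0 f=1 clk=0
t0.Δ1 e=1 a=0 h=0 c=0 g=1 d=1 b=0 f=1 clk=1
t0.Δ2 e=1 a=0 h=0 c=1 g=0 d=1 b=0 f=1 clk=1
t0.Δ3 e=1 a=1 h=0 c=1 g=0 d=1 b=1 f=0 clk=1
t0.Δ4 e=1 a=1 h=0 c=1 g=0 d=1 b=0 f=0 clk=1
t1.Δ0 e=1 a=1 h=0 c=1 g=0 d=1 b=0 f=0 clk=1
t1.Δ1 e=1 a=1 h=0 c=1 g=0 d=1 b=0 f=0 clk=0

no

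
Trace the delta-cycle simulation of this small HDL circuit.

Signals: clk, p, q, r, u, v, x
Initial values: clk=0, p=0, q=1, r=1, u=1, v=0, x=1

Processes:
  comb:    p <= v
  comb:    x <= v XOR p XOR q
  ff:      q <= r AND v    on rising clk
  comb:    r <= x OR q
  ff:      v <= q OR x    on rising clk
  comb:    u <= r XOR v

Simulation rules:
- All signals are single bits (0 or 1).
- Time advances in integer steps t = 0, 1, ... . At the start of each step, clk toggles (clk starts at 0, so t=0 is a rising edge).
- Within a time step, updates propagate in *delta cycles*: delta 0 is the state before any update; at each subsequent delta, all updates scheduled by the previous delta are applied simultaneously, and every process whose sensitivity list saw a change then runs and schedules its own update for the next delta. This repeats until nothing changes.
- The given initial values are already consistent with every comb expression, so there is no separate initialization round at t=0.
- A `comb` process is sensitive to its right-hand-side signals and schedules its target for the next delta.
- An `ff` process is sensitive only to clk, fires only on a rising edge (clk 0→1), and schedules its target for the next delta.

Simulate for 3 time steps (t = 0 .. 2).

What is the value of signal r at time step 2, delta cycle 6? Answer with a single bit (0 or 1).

0

t0.Δ0 q=1 x=1 v=0 clk=0 u=1 p=0 r=1
t0.Δ1 q=1 x=1 v=0 clk=1 u=1 p=0 r=1
t0.Δ2 q=0 x=1 v=1 clk=1 u=1 p=0 r=1
t0.Δ3 q=0 x=1 v=1 clk=1 u=0 p=1 r=1
t0.Δ4 q=0 x=0 v=1 clk=1 u=0 p=1 r=1
t0.Δ5 q=0 x=0 v=1 clk=1 u=0 p=1 r=0
t0.Δ6 q=0 x=0 v=1 clk=1 u=1 p=1 r=0
t1.Δ0 q=0 x=0 v=1 clk=1 u=1 p=1 r=0
t1.Δ1 q=0 x=0 v=1 clk=0 u=1 p=1 r=0
t2.Δ0 q=0 x=0 v=1 clk=0 u=1 p=1 r=0
t2.Δ1 q=0 x=0 v=1 clk=1 u=1 p=1 r=0
t2.Δ2 q=0 x=0 v=0 clk=1 u=1 p=1 r=0
t2.Δ3 q=0 x=1 v=0 clk=1 u=0 p=0 r=0
t2.Δ4 q=0 x=0 v=0 clk=1 u=0 p=0 r=1
t2.Δ5 q=0 x=0 v=0 clk=1 u=1 p=0 r=0
t2.Δ6 q=0 x=0 v=0 clk=1 u=0 p=0 r=0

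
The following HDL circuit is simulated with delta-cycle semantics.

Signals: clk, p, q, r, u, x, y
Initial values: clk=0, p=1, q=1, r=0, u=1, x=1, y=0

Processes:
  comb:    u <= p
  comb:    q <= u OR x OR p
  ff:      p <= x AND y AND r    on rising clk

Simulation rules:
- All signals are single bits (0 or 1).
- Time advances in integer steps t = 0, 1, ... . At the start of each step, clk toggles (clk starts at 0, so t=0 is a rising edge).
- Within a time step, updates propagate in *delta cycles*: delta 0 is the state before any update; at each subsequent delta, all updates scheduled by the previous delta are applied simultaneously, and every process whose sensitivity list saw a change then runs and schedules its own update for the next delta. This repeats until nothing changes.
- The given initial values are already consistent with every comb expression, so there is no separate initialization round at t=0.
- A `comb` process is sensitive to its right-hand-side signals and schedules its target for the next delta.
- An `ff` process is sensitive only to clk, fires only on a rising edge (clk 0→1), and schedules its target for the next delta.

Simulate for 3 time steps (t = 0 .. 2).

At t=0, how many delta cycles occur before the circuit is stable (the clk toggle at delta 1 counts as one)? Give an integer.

3

[bits: y,q,r,clk,x,u,p]
t=0: Δ0=0100111 Δ1=0101111 Δ2=0101110 Δ3=0101100 | 3Δ
t=1: Δ0=0101100 Δ1=0100100 | 1Δ
t=2: Δ0=0100100 Δ1=0101100 | 1Δ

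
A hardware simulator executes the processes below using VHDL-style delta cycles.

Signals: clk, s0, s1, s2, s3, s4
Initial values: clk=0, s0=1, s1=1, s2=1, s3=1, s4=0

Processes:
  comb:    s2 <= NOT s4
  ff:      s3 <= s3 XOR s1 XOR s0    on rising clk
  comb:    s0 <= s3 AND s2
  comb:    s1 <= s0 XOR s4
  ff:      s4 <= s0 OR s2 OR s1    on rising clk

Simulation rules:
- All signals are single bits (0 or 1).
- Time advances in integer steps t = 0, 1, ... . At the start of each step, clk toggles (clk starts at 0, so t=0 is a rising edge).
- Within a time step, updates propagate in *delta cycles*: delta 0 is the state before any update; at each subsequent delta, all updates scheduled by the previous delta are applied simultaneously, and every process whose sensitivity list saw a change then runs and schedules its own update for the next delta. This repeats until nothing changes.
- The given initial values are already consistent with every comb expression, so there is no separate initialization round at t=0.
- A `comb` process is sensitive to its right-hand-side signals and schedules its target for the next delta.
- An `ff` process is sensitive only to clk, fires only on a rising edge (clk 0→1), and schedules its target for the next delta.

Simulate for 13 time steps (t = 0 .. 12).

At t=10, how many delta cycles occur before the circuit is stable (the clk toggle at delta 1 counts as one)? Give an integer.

t=0 Δ0: clk=0 s3=1 s2=1 s1=1 s4=0 s0=1
  Δ1: clk:0→1
  Δ2: s4:0→1
  Δ3: s2:1→0, s1:1→0
  Δ4: s0:1→0
  Δ5: s1:0→1
  (5Δ to stable)
t=1 Δ0: clk=1 s3=1 s2=0 s1=1 s4=1 s0=0
  Δ1: clk:1→0
  (1Δ to stable)
t=2 Δ0: clk=0 s3=1 s2=0 s1=1 s4=1 s0=0
  Δ1: clk:0→1
  Δ2: s3:1→0
  (2Δ to stable)
t=3 Δ0: clk=1 s3=0 s2=0 s1=1 s4=1 s0=0
  Δ1: clk:1→0
  (1Δ to stable)
t=4 Δ0: clk=0 s3=0 s2=0 s1=1 s4=1 s0=0
  Δ1: clk:0→1
  Δ2: s3:0→1
  (2Δ to stable)
t=5 Δ0: clk=1 s3=1 s2=0 s1=1 s4=1 s0=0
  Δ1: clk:1→0
  (1Δ to stable)
t=6 Δ0: clk=0 s3=1 s2=0 s1=1 s4=1 s0=0
  Δ1: clk:0→1
  Δ2: s3:1→0
  (2Δ to stable)
t=7 Δ0: clk=1 s3=0 s2=0 s1=1 s4=1 s0=0
  Δ1: clk:1→0
  (1Δ to stable)
t=8 Δ0: clk=0 s3=0 s2=0 s1=1 s4=1 s0=0
  Δ1: clk:0→1
  Δ2: s3:0→1
  (2Δ to stable)
t=9 Δ0: clk=1 s3=1 s2=0 s1=1 s4=1 s0=0
  Δ1: clk:1→0
  (1Δ to stable)
t=10 Δ0: clk=0 s3=1 s2=0 s1=1 s4=1 s0=0
  Δ1: clk:0→1
  Δ2: s3:1→0
  (2Δ to stable)
t=11 Δ0: clk=1 s3=0 s2=0 s1=1 s4=1 s0=0
  Δ1: clk:1→0
  (1Δ to stable)
t=12 Δ0: clk=0 s3=0 s2=0 s1=1 s4=1 s0=0
  Δ1: clk:0→1
  Δ2: s3:0→1
  (2Δ to stable)

2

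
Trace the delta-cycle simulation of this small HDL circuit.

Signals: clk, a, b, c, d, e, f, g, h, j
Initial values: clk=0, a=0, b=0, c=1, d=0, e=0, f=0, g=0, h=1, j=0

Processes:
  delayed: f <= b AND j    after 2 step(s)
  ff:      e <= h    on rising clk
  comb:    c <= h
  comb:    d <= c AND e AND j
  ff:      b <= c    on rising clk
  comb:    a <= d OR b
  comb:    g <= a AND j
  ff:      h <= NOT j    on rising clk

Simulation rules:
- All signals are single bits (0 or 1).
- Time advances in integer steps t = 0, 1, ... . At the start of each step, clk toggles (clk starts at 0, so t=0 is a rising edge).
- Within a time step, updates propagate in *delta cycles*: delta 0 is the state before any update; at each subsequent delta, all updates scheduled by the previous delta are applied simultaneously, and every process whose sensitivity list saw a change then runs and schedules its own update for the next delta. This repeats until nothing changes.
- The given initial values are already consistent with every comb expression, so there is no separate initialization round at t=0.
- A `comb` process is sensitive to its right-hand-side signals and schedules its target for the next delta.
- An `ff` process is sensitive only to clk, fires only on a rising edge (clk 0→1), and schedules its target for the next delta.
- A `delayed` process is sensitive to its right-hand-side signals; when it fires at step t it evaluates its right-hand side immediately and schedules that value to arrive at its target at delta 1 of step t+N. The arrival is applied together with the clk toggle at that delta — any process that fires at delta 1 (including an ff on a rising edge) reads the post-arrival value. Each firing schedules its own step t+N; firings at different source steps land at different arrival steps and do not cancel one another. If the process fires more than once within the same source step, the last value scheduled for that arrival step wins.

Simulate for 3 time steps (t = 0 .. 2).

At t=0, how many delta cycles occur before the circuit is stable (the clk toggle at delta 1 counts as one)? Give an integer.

[bits: d,clk,b,a,j,g,f,e,h,c]
t=0: Δ0=0000000011 Δ1=0100000011 Δ2=0110000111 Δ3=0111000111 | 3Δ
t=1: Δ0=0111000111 Δ1=0011000111 | 1Δ
t=2: Δ0=0011000111 Δ1=0111000111 | 1Δ

3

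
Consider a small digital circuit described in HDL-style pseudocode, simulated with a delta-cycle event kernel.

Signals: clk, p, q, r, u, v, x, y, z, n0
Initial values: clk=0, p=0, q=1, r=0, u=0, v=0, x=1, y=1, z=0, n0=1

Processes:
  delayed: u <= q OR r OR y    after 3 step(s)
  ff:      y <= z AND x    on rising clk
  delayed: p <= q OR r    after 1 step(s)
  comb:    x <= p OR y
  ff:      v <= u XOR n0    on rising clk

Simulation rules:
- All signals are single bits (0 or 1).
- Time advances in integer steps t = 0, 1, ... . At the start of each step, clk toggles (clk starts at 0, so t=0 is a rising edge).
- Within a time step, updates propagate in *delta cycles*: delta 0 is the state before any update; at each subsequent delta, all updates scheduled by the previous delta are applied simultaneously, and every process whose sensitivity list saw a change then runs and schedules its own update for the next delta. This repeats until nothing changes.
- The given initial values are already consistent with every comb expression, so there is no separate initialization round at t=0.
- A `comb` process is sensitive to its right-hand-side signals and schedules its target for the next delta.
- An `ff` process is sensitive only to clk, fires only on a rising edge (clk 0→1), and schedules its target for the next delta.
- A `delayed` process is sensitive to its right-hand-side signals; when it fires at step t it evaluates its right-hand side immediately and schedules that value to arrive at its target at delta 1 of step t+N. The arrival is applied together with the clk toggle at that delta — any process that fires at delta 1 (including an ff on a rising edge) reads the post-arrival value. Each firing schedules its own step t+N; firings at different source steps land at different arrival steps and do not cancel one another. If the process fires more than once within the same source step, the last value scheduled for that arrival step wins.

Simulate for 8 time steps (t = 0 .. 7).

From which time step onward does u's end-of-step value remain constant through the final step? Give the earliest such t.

3

[bits: x,r,n0,y,clk,q,z,p,v,u]
t=0: Δ0=1011010000 Δ1=1011110000 Δ2=1010110010 Δ3=0010110010 | 3Δ
t=1: Δ0=0010110010 Δ1=0010010010 | 1Δ
t=2: Δ0=0010010010 Δ1=0010110010 | 1Δ
t=3: Δ0=0010110010 Δ1=0010010011 | 1Δ
t=4: Δ0=0010010011 Δ1=0010110011 Δ2=0010110001 | 2Δ
t=5: Δ0=0010110001 Δ1=0010010001 | 1Δ
t=6: Δ0=0010010001 Δ1=0010110001 | 1Δ
t=7: Δ0=0010110001 Δ1=0010010001 | 1Δ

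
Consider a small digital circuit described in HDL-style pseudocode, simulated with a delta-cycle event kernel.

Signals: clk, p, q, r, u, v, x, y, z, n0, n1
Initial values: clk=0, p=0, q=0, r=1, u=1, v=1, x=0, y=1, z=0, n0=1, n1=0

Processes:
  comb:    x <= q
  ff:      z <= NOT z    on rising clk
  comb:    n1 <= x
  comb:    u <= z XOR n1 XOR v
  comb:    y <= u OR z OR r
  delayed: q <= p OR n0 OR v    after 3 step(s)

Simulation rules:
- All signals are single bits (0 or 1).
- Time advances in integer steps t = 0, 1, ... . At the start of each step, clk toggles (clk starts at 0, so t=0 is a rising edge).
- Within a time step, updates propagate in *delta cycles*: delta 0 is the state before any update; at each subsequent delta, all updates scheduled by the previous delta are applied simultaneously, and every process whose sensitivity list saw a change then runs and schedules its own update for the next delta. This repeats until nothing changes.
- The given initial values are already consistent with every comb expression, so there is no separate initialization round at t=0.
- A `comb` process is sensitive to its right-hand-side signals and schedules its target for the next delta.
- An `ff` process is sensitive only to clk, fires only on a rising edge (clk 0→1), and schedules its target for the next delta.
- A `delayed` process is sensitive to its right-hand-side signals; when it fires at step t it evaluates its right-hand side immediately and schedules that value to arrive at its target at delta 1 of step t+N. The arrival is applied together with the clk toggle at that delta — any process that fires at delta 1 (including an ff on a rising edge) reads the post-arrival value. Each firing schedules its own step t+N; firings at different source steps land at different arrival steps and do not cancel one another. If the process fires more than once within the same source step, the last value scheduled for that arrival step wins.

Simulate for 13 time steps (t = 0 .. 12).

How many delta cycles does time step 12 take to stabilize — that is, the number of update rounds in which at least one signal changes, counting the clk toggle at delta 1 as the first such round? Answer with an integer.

3

t=0 Δ0: p=0 n0=1 n1=0 z=0 v=1 x=0 clk=0 u=1 q=0 r=1 y=1
  Δ1: clk:0→1
  Δ2: z:0→1
  Δ3: u:1→0
  (3Δ to stable)
t=1 Δ0: p=0 n0=1 n1=0 z=1 v=1 x=0 clk=1 u=0 q=0 r=1 y=1
  Δ1: clk:1→0
  (1Δ to stable)
t=2 Δ0: p=0 n0=1 n1=0 z=1 v=1 x=0 clk=0 u=0 q=0 r=1 y=1
  Δ1: clk:0→1
  Δ2: z:1→0
  Δ3: u:0→1
  (3Δ to stable)
t=3 Δ0: p=0 n0=1 n1=0 z=0 v=1 x=0 clk=1 u=1 q=0 r=1 y=1
  Δ1: clk:1→0
  (1Δ to stable)
t=4 Δ0: p=0 n0=1 n1=0 z=0 v=1 x=0 clk=0 u=1 q=0 r=1 y=1
  Δ1: clk:0→1
  Δ2: z:0→1
  Δ3: u:1→0
  (3Δ to stable)
t=5 Δ0: p=0 n0=1 n1=0 z=1 v=1 x=0 clk=1 u=0 q=0 r=1 y=1
  Δ1: clk:1→0
  (1Δ to stable)
t=6 Δ0: p=0 n0=1 n1=0 z=1 v=1 x=0 clk=0 u=0 q=0 r=1 y=1
  Δ1: clk:0→1
  Δ2: z:1→0
  Δ3: u:0→1
  (3Δ to stable)
t=7 Δ0: p=0 n0=1 n1=0 z=0 v=1 x=0 clk=1 u=1 q=0 r=1 y=1
  Δ1: clk:1→0
  (1Δ to stable)
t=8 Δ0: p=0 n0=1 n1=0 z=0 v=1 x=0 clk=0 u=1 q=0 r=1 y=1
  Δ1: clk:0→1
  Δ2: z:0→1
  Δ3: u:1→0
  (3Δ to stable)
t=9 Δ0: p=0 n0=1 n1=0 z=1 v=1 x=0 clk=1 u=0 q=0 r=1 y=1
  Δ1: clk:1→0
  (1Δ to stable)
t=10 Δ0: p=0 n0=1 n1=0 z=1 v=1 x=0 clk=0 u=0 q=0 r=1 y=1
  Δ1: clk:0→1
  Δ2: z:1→0
  Δ3: u:0→1
  (3Δ to stable)
t=11 Δ0: p=0 n0=1 n1=0 z=0 v=1 x=0 clk=1 u=1 q=0 r=1 y=1
  Δ1: clk:1→0
  (1Δ to stable)
t=12 Δ0: p=0 n0=1 n1=0 z=0 v=1 x=0 clk=0 u=1 q=0 r=1 y=1
  Δ1: clk:0→1
  Δ2: z:0→1
  Δ3: u:1→0
  (3Δ to stable)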